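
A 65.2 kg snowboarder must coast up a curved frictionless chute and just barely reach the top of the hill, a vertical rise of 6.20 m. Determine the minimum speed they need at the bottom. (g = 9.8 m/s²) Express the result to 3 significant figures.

At the top they are momentarily at rest, so all KE converts to PE: ½mv² = mgh
v = √(2gh) = √(2 × 9.8 × 6.20) = 11.02 m/s

v = 11.0 m/s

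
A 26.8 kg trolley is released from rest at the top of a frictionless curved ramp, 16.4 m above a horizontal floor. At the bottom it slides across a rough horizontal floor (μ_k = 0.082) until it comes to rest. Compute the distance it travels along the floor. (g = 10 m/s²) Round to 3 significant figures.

Applying the work–energy principle:
At rest all PE has been dissipated by friction: mgh = μ_k m g d
d = h/μ_k = 16.4/0.082 = 200.0 m

d = 200 m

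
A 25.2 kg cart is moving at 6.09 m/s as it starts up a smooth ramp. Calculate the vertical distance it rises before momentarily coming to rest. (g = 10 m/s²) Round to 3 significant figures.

h = 1.85 m

Setting KE at the bottom equal to PE gained: ½mv² = mgh
h = v²/(2g) = 6.09²/(2 × 10) = 1.854 m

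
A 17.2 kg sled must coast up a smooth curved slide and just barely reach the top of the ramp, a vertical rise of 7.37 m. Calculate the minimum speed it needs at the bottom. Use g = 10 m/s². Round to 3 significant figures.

At the top it is momentarily at rest, so all KE converts to PE: ½mv² = mgh
v = √(2gh) = √(2 × 10 × 7.37) = 12.14 m/s

v = 12.1 m/s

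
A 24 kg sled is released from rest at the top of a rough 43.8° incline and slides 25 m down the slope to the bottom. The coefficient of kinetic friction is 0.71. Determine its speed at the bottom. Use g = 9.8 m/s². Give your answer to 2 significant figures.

Taking the bottom as reference, mgh = ½mv² + μ_k N L with h = L sinθ, N = mg cosθ:
mgh = mgL sinθ = (24)(9.8)(25)sin43.8° = 4069.8 J
W_f = μ_k mg cosθ · L = (0.71)(24)(9.8)cos43.8°·25 = 3013 J
½mv² = 4069.8 − 3013 = 1056.6 J
v = √(2 × 1056.6/24) = 9.383 m/s

v = 9.4 m/s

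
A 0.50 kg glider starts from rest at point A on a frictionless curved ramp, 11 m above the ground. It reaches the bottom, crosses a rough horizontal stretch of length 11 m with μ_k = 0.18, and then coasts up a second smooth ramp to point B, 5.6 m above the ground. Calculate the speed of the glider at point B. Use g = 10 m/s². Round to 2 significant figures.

v = 8.3 m/s

Energy at A: mgh₁ = (0.50)(10)(11) = 55.000 J
Friction loss: W_f = μ_k mg d = 9.900 J
At B: ½mv² + mgh₂ = mgh₁ − W_f
½mv² = 55.000 − 9.900 − 28.000 = 17.100 J
v = √(2 × 17.100/0.50) = 8.270 m/s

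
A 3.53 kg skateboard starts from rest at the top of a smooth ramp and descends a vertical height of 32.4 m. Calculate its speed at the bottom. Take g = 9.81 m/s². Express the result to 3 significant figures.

v = 25.2 m/s

Mechanical energy is conserved (no friction): mgh = ½mv²
The mass cancels from both sides.
v = √(2gh) = √(2 × 9.81 × 32.4) = √635.69 = 25.21 m/s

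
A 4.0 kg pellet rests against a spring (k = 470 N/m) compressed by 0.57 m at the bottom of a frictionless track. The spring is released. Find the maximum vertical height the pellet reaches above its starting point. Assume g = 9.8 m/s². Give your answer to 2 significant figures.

h = 1.9 m

At maximum height the pellet is at rest, so ½kx² = mgh
h = kx²/(2mg) = (470)(0.57)²/(2 × 4.0 × 9.8) = 1.948 m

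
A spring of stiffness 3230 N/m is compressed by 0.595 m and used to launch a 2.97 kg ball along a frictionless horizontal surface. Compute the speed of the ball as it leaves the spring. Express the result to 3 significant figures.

v = 19.6 m/s

Spring PE converts entirely to kinetic energy: ½kx² = ½mv²
v = x√(k/m) = 0.595 × √(3230/2.97) = 19.62 m/s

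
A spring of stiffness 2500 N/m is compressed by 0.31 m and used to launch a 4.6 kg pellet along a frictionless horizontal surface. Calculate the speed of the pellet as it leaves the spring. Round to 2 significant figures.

v = 7.2 m/s

The pellet leaves the spring when the spring is at natural length, so ½kx² = ½mv²
v = x√(k/m) = 0.31 × √(2500/4.6) = 7.227 m/s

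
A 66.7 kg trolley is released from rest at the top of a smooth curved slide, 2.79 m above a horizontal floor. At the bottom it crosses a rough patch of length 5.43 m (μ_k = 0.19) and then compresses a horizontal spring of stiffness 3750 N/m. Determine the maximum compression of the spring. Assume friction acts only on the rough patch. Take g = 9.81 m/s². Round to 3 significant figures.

x = 0.783 m

Initial energy: E₁ = mgh = (66.7)(9.81)(2.79) = 1825.6 J
Friction removes W_f = μ_k mg d = (0.19)(66.7)(9.81)(5.43) = 675.1 J
Energy reaching the spring: E = 1825.6 − 675.1 = 1150.5 J
At max compression ½kx² = E ⇒ x = √(2E/k) = √(2 × 1150.5/3750) = 0.7833 m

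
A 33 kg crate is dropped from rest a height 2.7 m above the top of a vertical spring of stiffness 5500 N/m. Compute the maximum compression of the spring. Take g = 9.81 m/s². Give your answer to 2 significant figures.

Measuring PE from the top of the relaxed spring, at max compression the crate has dropped H + x with zero KE, so:
mg(H + x) = ½kx²
½(5500)x² − (33)(9.81)x − (33)(9.81)(2.7) = 0
2750x² − 323.7x − 874.1 = 0
x = [323.7 + √(104801 + 9.6148e+06)]/(2 × 2750) = 0.6257 m

x = 0.63 m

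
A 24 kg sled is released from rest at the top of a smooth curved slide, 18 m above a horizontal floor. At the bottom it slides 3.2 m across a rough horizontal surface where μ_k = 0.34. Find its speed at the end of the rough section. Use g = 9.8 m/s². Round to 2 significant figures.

Applying the work–energy principle:
mgh = ½mv² + μ_k m g d
W_f = μ_k mg d = (0.34)(24)(9.8)(3.2) = 255.9 J
½mv² = mgh − W_f = 4233.6 − 255.9 = 3977.7 J
v = √(2 × 3977.7/24) = 18.21 m/s

v = 18 m/s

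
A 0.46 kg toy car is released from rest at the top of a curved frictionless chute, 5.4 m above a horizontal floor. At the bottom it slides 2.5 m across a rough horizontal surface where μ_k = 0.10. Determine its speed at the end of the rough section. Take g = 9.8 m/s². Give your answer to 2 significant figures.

v = 10 m/s

Energy at the top = energy at the end + work done against friction:
mgh = ½mv² + μ_k m g d
W_f = μ_k mg d = (0.10)(0.46)(9.8)(2.5) = 1.127 J
½mv² = mgh − W_f = 24.343 − 1.127 = 23.216 J
v = √(2 × 23.216/0.46) = 10.05 m/s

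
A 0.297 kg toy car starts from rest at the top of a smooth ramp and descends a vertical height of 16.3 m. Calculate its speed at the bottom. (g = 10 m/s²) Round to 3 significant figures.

v = 18.1 m/s

Mechanical energy is conserved (no friction): mgh = ½mv²
The mass cancels from both sides.
v = √(2gh) = √(2 × 10 × 16.3) = √326.00 = 18.06 m/s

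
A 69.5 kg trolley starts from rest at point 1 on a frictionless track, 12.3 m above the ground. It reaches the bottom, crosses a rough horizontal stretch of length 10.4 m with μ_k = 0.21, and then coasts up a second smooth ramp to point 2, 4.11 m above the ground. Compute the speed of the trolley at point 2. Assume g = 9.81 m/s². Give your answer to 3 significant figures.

Energy at 1: mgh₁ = (69.5)(9.81)(12.3) = 8386.1 J
Friction loss: W_f = μ_k mg d = 1489 J
At 2: ½mv² + mgh₂ = mgh₁ − W_f
½mv² = 8386.1 − 1489 − 2802.2 = 4094.9 J
v = √(2 × 4094.9/69.5) = 10.86 m/s

v = 10.9 m/s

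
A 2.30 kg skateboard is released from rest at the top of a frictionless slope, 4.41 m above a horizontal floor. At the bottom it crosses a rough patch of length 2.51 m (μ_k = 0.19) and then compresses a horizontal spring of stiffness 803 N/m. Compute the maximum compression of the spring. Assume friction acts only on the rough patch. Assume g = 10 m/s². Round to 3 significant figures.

x = 0.475 m

Initial energy: E₁ = mgh = (2.30)(10)(4.41) = 101.43 J
Friction removes W_f = μ_k mg d = (0.19)(2.30)(10)(2.51) = 10.97 J
Energy reaching the spring: E = 101.43 − 10.97 = 90.461 J
At max compression ½kx² = E ⇒ x = √(2E/k) = √(2 × 90.461/803) = 0.4747 m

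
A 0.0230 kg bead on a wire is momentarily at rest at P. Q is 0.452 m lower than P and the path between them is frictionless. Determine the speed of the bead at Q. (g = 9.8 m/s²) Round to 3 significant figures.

By conservation of mechanical energy, mgh = ½mv²
v = √(2gh) = √(2 × 9.8 × 0.452) = √8.8592 = 2.976 m/s

v = 2.98 m/s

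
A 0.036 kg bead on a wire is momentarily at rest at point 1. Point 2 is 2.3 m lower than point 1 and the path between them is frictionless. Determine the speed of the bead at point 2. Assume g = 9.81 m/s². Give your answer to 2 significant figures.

Mechanical energy is conserved (no friction): mgh = ½mv²
v = √(2gh) = √(2 × 9.81 × 2.3) = √45.126 = 6.718 m/s

v = 6.7 m/s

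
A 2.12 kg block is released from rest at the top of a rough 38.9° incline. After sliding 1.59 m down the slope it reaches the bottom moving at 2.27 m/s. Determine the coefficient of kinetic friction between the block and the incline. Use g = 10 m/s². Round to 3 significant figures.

μ_k = 0.599

Energy balance down the incline: mg L sinθ − ½mv² = μ_k (mg cosθ) L
mgL sinθ = 21.167 J; ½mv² = 5.4621 J
W_f = 21.167 − 5.4621 = 15.71 J
μ_k = W_f/(mg cosθ · L) = 15.71/(16.50 × 1.59) = 0.5987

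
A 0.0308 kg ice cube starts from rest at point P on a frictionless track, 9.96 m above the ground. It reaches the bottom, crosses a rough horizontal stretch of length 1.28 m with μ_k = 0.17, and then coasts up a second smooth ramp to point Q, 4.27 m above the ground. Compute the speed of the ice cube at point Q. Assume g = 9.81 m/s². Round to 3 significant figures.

Energy at P: mgh₁ = (0.0308)(9.81)(9.96) = 3.0094 J
Friction loss: W_f = μ_k mg d = 0.06575 J
At Q: ½mv² + mgh₂ = mgh₁ − W_f
½mv² = 3.0094 − 0.06575 − 1.2902 = 1.6535 J
v = √(2 × 1.6535/0.0308) = 10.36 m/s

v = 10.4 m/s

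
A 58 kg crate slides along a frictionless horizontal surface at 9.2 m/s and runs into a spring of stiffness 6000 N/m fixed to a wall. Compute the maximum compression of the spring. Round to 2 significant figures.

x = 0.90 m

At max compression the crate is momentarily at rest: ½mv² = ½kx²
x = v√(m/k) = 9.2 × √(58/6000) = 0.9045 m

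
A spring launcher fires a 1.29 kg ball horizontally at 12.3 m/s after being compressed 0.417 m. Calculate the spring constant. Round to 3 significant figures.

½kx² = ½mv²
k = mv²/x² = (1.29)(12.3)²/(0.417)² = 1122 N/m

k = 1120 N/m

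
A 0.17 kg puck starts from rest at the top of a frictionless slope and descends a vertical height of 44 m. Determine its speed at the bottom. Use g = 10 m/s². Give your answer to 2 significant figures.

v = 30 m/s

Equating total energy at the two states: mgh = ½mv²
The mass cancels from both sides.
v = √(2gh) = √(2 × 10 × 44) = √880.00 = 29.66 m/s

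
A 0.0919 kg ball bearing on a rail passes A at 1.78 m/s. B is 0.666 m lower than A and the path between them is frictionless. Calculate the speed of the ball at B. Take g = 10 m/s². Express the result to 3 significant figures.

v = 4.06 m/s

Mechanical energy is conserved (no friction): ½mv₀² + mgh = ½mv²
The mass cancels from both sides.
v² = v₀² + 2gh = (1.78)² + 2(10)(0.666) = 16.488
v = √16.488 = 4.061 m/s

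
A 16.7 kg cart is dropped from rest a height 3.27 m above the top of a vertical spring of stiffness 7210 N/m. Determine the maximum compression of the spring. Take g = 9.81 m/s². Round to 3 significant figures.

Take the reference level at the top of the uncompressed spring. At max compression the cart has fallen H + x and is momentarily at rest:
mg(H + x) = ½kx²
½(7210)x² − (16.7)(9.81)x − (16.7)(9.81)(3.27) = 0
3605x² − 163.8x − 535.7 = 0
x = [163.8 + √(26839 + 7.7250e+06)]/(2 × 3605) = 0.4089 m

x = 0.409 m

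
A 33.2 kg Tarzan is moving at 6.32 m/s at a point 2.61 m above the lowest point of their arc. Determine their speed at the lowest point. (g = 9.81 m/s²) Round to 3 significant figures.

v = 9.55 m/s

Equating total energy at the two states: ½mv₀² + mgh = ½mv²
The mass cancels from both sides.
v² = v₀² + 2gh = (6.32)² + 2(9.81)(2.61) = 91.151
v = √91.151 = 9.547 m/s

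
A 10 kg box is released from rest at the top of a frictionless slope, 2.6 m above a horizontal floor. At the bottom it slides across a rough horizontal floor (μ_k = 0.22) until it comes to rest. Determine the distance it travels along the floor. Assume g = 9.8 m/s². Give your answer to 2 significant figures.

d = 12 m

Applying the work–energy principle:
At rest all PE has been dissipated by friction: mgh = μ_k m g d
d = h/μ_k = 2.6/0.22 = 11.82 m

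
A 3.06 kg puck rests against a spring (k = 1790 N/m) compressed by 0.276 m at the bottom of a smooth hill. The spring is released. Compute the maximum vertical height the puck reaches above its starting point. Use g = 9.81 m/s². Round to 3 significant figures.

h = 2.27 m

Energy conservation from release to the highest point: ½kx² = mgh
h = kx²/(2mg) = (1790)(0.276)²/(2 × 3.06 × 9.81) = 2.271 m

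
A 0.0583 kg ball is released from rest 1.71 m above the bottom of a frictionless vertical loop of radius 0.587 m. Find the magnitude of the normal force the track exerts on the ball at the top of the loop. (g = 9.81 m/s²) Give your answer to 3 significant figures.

Energy from release to top (height 2r): mgh = ½mv_top² + mg(2r)
v_top² = 2g(h − 2r) = 2(9.81)(1.71 − 1.174) = 10.516 m²/s²
At the top, both N and weight point toward the centre: N + mg = mv_top²/r
N = m(v_top²/r − g) = 0.0583(10.516/0.587 − 9.81) = 0.4725 N

N = 0.473 N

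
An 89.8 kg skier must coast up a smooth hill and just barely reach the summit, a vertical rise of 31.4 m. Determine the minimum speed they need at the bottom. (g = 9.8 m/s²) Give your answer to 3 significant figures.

v = 24.8 m/s

At the top they are momentarily at rest, so all KE converts to PE: ½mv² = mgh
v = √(2gh) = √(2 × 9.8 × 31.4) = 24.81 m/s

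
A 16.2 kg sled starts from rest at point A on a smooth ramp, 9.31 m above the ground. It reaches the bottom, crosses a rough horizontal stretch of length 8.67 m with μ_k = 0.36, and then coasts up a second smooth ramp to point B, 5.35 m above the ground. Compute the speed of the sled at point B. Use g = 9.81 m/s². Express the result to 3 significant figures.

v = 4.06 m/s

Energy at A: mgh₁ = (16.2)(9.81)(9.31) = 1479.6 J
Friction loss: W_f = μ_k mg d = 496.0 J
At B: ½mv² + mgh₂ = mgh₁ − W_f
½mv² = 1479.6 − 496.0 − 850.23 = 133.30 J
v = √(2 × 133.30/16.2) = 4.057 m/s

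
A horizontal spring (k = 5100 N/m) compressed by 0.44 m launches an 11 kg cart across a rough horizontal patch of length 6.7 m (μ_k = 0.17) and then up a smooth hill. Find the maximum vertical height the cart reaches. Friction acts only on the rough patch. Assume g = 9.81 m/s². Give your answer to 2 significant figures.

h = 3.4 m

Spring energy: E₀ = ½kx² = ½(5100)(0.44)² = 493.68 J
Friction: W_f = μ_k mg d = (0.17)(11)(9.81)(6.7) = 122.9 J
Energy at base of ramp: E = 493.68 − 122.9 = 370.77 J
At max height all remaining energy is PE: mgh = E ⇒ h = E/(mg) = 370.77/(11 × 9.81) = 3.436 m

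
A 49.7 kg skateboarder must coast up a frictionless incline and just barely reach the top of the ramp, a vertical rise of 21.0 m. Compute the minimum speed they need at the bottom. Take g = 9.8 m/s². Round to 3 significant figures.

v = 20.3 m/s

At the top they are momentarily at rest, so all KE converts to PE: ½mv² = mgh
v = √(2gh) = √(2 × 9.8 × 21.0) = 20.29 m/s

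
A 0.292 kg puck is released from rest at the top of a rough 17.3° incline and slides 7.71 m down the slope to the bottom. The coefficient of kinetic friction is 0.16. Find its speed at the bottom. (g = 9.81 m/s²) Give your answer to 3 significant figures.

v = 4.68 m/s

Energy: mgh = ½mv² + W_f, with h = L sinθ and W_f = μ_k (mg cosθ) L
mgh = mgL sinθ = (0.292)(9.81)(7.71)sin17.3° = 6.5677 J
W_f = μ_k mg cosθ · L = (0.16)(0.292)(9.81)cos17.3°·7.71 = 3.374 J
½mv² = 6.5677 − 3.374 = 3.1938 J
v = √(2 × 3.1938/0.292) = 4.677 m/s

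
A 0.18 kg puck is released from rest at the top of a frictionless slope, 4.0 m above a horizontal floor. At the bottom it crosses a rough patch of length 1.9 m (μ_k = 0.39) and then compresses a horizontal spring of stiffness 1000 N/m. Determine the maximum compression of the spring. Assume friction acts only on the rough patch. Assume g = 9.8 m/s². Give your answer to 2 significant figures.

Initial energy: E₁ = mgh = (0.18)(9.8)(4.0) = 7.0560 J
Friction removes W_f = μ_k mg d = (0.39)(0.18)(9.8)(1.9) = 1.307 J
Energy reaching the spring: E = 7.0560 − 1.307 = 5.7489 J
At max compression ½kx² = E ⇒ x = √(2E/k) = √(2 × 5.7489/1000) = 0.1072 m

x = 0.11 m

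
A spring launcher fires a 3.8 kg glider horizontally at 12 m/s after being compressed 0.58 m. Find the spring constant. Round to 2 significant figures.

k = 1600 N/m

Spring PE at full compression equals KE at release: ½kx² = ½mv²
k = mv²/x² = (3.8)(12)²/(0.58)² = 1627 N/m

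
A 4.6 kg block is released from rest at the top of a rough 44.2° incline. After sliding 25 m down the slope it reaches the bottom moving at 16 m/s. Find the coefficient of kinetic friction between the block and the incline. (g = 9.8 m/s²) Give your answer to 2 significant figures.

mgh = ½mv² + μ_k (mg cosθ) L, with h = L sinθ
mgL sinθ = 785.71 J; ½mv² = 588.80 J
W_f = 785.71 − 588.80 = 196.9 J
μ_k = W_f/(mg cosθ · L) = 196.9/(32.32 × 25) = 0.2437

μ_k = 0.24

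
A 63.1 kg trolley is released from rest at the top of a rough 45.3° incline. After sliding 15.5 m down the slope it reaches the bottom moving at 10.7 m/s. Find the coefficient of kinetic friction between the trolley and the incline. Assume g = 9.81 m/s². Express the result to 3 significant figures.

Energy balance down the incline: mg L sinθ − ½mv² = μ_k (mg cosθ) L
mgL sinθ = 6819.9 J; ½mv² = 3612.2 J
W_f = 6819.9 − 3612.2 = 3208 J
μ_k = W_f/(mg cosθ · L) = 3208/(435.4 × 15.5) = 0.4753

μ_k = 0.475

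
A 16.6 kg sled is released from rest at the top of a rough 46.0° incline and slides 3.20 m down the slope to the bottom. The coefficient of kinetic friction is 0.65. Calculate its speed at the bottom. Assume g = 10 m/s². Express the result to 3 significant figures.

v = 4.14 m/s

Taking the bottom as reference, mgh = ½mv² + μ_k N L with h = L sinθ, N = mg cosθ:
mgh = mgL sinθ = (16.6)(10)(3.20)sin46.0° = 382.11 J
W_f = μ_k mg cosθ · L = (0.65)(16.6)(10)cos46.0°·3.20 = 239.9 J
½mv² = 382.11 − 239.9 = 142.26 J
v = √(2 × 142.26/16.6) = 4.140 m/s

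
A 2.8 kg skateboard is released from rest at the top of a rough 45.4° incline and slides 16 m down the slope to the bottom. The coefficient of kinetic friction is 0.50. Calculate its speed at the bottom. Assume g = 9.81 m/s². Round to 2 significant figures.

Taking the bottom as reference, mgh = ½mv² + μ_k N L with h = L sinθ, N = mg cosθ:
mgh = mgL sinθ = (2.8)(9.81)(16)sin45.4° = 312.93 J
W_f = μ_k mg cosθ · L = (0.50)(2.8)(9.81)cos45.4°·16 = 154.3 J
½mv² = 312.93 − 154.3 = 158.63 J
v = √(2 × 158.63/2.8) = 10.64 m/s

v = 11 m/s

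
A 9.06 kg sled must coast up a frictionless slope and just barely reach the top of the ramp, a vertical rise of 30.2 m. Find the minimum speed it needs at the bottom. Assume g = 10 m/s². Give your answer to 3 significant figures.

v = 24.6 m/s

At the top it is momentarily at rest, so all KE converts to PE: ½mv² = mgh
v = √(2gh) = √(2 × 10 × 30.2) = 24.58 m/s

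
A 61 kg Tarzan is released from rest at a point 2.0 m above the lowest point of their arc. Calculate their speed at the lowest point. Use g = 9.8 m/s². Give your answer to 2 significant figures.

v = 6.3 m/s

Mechanical energy is conserved (no friction): mgh = ½mv²
v = √(2gh) = √(2 × 9.8 × 2.0) = √39.200 = 6.261 m/s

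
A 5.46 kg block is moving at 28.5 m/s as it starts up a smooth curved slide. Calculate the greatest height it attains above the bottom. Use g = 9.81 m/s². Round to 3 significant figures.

h = 41.4 m

By energy conservation, ½mv² = mgh
h = v²/(2g) = 28.5²/(2 × 9.81) = 41.40 m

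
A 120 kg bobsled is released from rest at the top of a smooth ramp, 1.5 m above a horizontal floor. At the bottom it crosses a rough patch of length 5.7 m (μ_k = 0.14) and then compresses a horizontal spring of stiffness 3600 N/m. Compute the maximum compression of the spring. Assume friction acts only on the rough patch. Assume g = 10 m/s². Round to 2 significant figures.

x = 0.68 m

Initial energy: E₁ = mgh = (120)(10)(1.5) = 1800.0 J
Friction removes W_f = μ_k mg d = (0.14)(120)(10)(5.7) = 957.6 J
Energy reaching the spring: E = 1800.0 − 957.6 = 842.40 J
At max compression ½kx² = E ⇒ x = √(2E/k) = √(2 × 842.40/3600) = 0.6841 m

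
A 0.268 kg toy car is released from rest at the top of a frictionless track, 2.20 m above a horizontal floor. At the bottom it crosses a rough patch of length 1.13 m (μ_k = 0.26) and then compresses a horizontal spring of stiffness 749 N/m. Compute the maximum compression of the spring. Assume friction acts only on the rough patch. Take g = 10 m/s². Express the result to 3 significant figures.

x = 0.117 m

Initial energy: E₁ = mgh = (0.268)(10)(2.20) = 5.8960 J
Friction removes W_f = μ_k mg d = (0.26)(0.268)(10)(1.13) = 0.7874 J
Energy reaching the spring: E = 5.8960 − 0.7874 = 5.1086 J
At max compression ½kx² = E ⇒ x = √(2E/k) = √(2 × 5.1086/749) = 0.1168 m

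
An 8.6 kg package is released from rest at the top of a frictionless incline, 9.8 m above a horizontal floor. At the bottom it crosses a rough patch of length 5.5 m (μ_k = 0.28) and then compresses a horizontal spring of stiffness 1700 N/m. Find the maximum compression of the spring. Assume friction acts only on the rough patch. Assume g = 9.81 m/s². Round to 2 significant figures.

x = 0.91 m

Initial energy: E₁ = mgh = (8.6)(9.81)(9.8) = 826.79 J
Friction removes W_f = μ_k mg d = (0.28)(8.6)(9.81)(5.5) = 129.9 J
Energy reaching the spring: E = 826.79 − 129.9 = 696.86 J
At max compression ½kx² = E ⇒ x = √(2E/k) = √(2 × 696.86/1700) = 0.9054 m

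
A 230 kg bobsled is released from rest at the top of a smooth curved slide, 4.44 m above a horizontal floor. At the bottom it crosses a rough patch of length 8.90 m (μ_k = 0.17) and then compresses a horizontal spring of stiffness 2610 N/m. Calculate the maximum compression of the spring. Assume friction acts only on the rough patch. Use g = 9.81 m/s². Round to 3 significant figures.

Initial energy: E₁ = mgh = (230)(9.81)(4.44) = 10018 J
Friction removes W_f = μ_k mg d = (0.17)(230)(9.81)(8.90) = 3414 J
Energy reaching the spring: E = 10018 − 3414 = 6604.2 J
At max compression ½kx² = E ⇒ x = √(2E/k) = √(2 × 6604.2/2610) = 2.250 m

x = 2.25 m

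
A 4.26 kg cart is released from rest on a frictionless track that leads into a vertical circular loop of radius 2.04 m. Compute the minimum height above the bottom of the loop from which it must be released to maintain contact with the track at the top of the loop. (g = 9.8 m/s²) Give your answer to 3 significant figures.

At the top, for minimum speed gravity alone supplies the centripetal force: mg = mv_top²/r ⇒ v_top² = gr = 19.99 m²/s²
Energy conservation from release height h to the top (height 2r): mgh = ½mv_top² + mg(2r)
h = v_top²/(2g) + 2r = r/2 + 2r = 5r/2 = 5.100 m

h = 5.10 m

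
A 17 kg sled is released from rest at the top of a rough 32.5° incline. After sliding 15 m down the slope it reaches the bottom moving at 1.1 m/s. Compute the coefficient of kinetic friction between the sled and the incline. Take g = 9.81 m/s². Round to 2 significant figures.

μ_k = 0.63

Energy balance down the incline: mg L sinθ − ½mv² = μ_k (mg cosθ) L
mgL sinθ = 1344.1 J; ½mv² = 10.285 J
W_f = 1344.1 − 10.285 = 1334 J
μ_k = W_f/(mg cosθ · L) = 1334/(140.7 × 15) = 0.6322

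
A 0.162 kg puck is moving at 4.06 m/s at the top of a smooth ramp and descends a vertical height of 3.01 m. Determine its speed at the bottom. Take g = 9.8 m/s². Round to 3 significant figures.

Equating total energy at the two states: ½mv₀² + mgh = ½mv²
The mass cancels from both sides.
v² = v₀² + 2gh = (4.06)² + 2(9.8)(3.01) = 75.480
v = √75.480 = 8.688 m/s

v = 8.69 m/s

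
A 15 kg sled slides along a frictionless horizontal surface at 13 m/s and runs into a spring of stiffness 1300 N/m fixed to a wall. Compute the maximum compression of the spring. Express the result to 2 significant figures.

At max compression the sled is momentarily at rest: ½mv² = ½kx²
x = v√(m/k) = 13 × √(15/1300) = 1.396 m

x = 1.4 m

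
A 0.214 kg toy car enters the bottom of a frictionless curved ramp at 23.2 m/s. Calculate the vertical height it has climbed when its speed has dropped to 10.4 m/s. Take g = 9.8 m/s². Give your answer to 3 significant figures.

h = 21.9 m

Energy balance between the two points: ½mv₁² = ½mv₂² + mgh
h = (v₁² − v₂²)/(2g) = (23.2² − 10.4²)/(2 × 9.8) = 21.94 m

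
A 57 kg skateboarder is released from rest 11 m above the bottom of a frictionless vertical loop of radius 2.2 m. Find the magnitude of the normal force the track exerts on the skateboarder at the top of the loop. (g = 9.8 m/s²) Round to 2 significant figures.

Energy from release to top (height 2r): mgh = ½mv_top² + mg(2r)
v_top² = 2g(h − 2r) = 2(9.8)(11 − 4.400) = 129.36 m²/s²
At the top, both N and weight point toward the centre: N + mg = mv_top²/r
N = m(v_top²/r − g) = 57(129.36/2.2 − 9.8) = 2793 N

N = 2800 N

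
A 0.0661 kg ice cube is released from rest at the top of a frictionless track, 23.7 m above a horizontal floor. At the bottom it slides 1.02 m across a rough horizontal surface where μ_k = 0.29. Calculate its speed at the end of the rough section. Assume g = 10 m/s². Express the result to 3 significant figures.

v = 21.6 m/s

Applying the work–energy principle:
mgh = ½mv² + μ_k m g d
W_f = μ_k mg d = (0.29)(0.0661)(10)(1.02) = 0.1955 J
½mv² = mgh − W_f = 15.666 − 0.1955 = 15.470 J
v = √(2 × 15.470/0.0661) = 21.64 m/s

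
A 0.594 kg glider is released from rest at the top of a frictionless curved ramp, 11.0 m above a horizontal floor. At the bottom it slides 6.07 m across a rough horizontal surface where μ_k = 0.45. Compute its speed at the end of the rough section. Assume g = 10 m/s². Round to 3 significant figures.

Energy bookkeeping (friction removes W_f = μ_k N d):
mgh = ½mv² + μ_k m g d
W_f = μ_k mg d = (0.45)(0.594)(10)(6.07) = 16.23 J
½mv² = mgh − W_f = 65.340 − 16.23 = 49.115 J
v = √(2 × 49.115/0.594) = 12.86 m/s

v = 12.9 m/s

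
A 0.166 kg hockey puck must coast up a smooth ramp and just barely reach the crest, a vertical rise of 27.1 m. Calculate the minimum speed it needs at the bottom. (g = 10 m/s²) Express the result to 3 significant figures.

At the top it is momentarily at rest, so all KE converts to PE: ½mv² = mgh
v = √(2gh) = √(2 × 10 × 27.1) = 23.28 m/s

v = 23.3 m/s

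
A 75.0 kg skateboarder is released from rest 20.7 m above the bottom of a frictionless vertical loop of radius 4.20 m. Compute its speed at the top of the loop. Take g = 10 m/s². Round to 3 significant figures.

v = 15.7 m/s

Energy conservation: mgh = ½mv_top² + mg(2r)
v_top² = 2g(h − 2r) = 2(10)(20.7 − 8.400) = 246.0
v_top = 15.68 m/s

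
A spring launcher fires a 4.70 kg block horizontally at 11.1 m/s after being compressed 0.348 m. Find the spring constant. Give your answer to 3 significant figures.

Spring PE at full compression equals KE at release: ½kx² = ½mv²
k = mv²/x² = (4.70)(11.1)²/(0.348)² = 4782 N/m

k = 4780 N/m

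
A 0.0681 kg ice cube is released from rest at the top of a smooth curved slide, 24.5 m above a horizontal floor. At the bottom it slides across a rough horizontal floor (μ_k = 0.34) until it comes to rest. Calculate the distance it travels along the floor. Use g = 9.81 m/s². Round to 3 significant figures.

d = 72.1 m

Energy at the top = energy at the end + work done against friction:
At rest all PE has been dissipated by friction: mgh = μ_k m g d
d = h/μ_k = 24.5/0.34 = 72.06 m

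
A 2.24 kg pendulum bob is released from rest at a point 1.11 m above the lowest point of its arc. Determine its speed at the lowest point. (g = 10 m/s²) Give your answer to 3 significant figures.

Energy conservation between the two points: mgh = ½mv²
v = √(2gh) = √(2 × 10 × 1.11) = √22.200 = 4.712 m/s

v = 4.71 m/s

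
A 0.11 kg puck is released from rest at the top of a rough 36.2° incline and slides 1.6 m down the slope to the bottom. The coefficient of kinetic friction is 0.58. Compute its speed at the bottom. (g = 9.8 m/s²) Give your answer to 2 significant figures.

v = 2.0 m/s

Taking the bottom as reference, mgh = ½mv² + μ_k N L with h = L sinθ, N = mg cosθ:
mgh = mgL sinθ = (0.11)(9.8)(1.6)sin36.2° = 1.0187 J
W_f = μ_k mg cosθ · L = (0.58)(0.11)(9.8)cos36.2°·1.6 = 0.8073 J
½mv² = 1.0187 − 0.8073 = 0.21141 J
v = √(2 × 0.21141/0.11) = 1.961 m/s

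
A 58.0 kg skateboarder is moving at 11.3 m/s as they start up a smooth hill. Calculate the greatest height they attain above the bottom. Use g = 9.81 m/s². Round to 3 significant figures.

h = 6.51 m

By energy conservation, ½mv² = mgh
h = v²/(2g) = 11.3²/(2 × 9.81) = 6.508 m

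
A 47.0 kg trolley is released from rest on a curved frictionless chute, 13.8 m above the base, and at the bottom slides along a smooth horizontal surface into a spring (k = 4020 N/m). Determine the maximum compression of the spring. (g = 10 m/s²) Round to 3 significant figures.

Energy conservation (no friction) from release to max compression: mgh = ½kx²
x = √(2mgh/k) = √(2 × 47.0 × 10 × 13.8 / 4020) = 1.796 m

x = 1.80 m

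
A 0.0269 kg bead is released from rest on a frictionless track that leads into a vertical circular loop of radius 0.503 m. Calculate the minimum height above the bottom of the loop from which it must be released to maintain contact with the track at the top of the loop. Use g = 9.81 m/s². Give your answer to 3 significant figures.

At the top, for minimum speed gravity alone supplies the centripetal force: mg = mv_top²/r ⇒ v_top² = gr = 4.934 m²/s²
Energy conservation from release height h to the top (height 2r): mgh = ½mv_top² + mg(2r)
h = v_top²/(2g) + 2r = r/2 + 2r = 5r/2 = 1.258 m

h = 1.26 m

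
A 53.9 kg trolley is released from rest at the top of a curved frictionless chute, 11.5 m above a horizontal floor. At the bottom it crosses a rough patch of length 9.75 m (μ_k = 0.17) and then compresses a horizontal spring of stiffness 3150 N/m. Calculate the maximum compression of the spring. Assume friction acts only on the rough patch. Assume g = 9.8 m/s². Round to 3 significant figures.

Initial energy: E₁ = mgh = (53.9)(9.8)(11.5) = 6074.5 J
Friction removes W_f = μ_k mg d = (0.17)(53.9)(9.8)(9.75) = 875.5 J
Energy reaching the spring: E = 6074.5 − 875.5 = 5199.0 J
At max compression ½kx² = E ⇒ x = √(2E/k) = √(2 × 5199.0/3150) = 1.817 m

x = 1.82 m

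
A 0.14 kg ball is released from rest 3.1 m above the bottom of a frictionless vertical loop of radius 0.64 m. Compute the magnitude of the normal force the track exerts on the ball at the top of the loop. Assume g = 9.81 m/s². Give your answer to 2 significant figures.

N = 6.4 N

Energy from release to top (height 2r): mgh = ½mv_top² + mg(2r)
v_top² = 2g(h − 2r) = 2(9.81)(3.1 − 1.280) = 35.708 m²/s²
At the top, both N and weight point toward the centre: N + mg = mv_top²/r
N = m(v_top²/r − g) = 0.14(35.708/0.64 − 9.81) = 6.438 N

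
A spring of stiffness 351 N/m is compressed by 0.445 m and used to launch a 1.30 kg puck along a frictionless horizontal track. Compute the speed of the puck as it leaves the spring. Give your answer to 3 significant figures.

The puck leaves the spring when the spring is at natural length, so ½kx² = ½mv²
v = x√(k/m) = 0.445 × √(351/1.30) = 7.312 m/s

v = 7.31 m/s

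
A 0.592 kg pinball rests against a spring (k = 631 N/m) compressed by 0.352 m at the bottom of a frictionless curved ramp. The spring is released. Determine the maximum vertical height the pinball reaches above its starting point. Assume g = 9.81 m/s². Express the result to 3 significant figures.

h = 6.73 m

At maximum height the pinball is at rest, so ½kx² = mgh
h = kx²/(2mg) = (631)(0.352)²/(2 × 0.592 × 9.81) = 6.731 m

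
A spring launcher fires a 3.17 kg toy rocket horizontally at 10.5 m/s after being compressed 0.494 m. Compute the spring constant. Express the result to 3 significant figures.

Energy stored in the spring equals the launch KE: ½kx² = ½mv²
k = mv²/x² = (3.17)(10.5)²/(0.494)² = 1432 N/m

k = 1430 N/m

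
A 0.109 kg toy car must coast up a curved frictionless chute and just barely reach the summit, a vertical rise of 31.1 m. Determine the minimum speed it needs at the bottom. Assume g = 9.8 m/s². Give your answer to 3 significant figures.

At the top it is momentarily at rest, so all KE converts to PE: ½mv² = mgh
v = √(2gh) = √(2 × 9.8 × 31.1) = 24.69 m/s

v = 24.7 m/s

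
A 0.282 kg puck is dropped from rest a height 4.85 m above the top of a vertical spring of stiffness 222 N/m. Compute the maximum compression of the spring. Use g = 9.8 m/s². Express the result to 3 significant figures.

Let x be the compression. The total drop is H + x, and the puck is instantaneously at rest at max compression, so energy conservation gives:
mg(H + x) = ½kx²
½(222)x² − (0.282)(9.8)x − (0.282)(9.8)(4.85) = 0
111.0x² − 2.764x − 13.40 = 0
x = [2.764 + √(7.637 + 5951.1)]/(2 × 111.0) = 0.3602 m

x = 0.360 m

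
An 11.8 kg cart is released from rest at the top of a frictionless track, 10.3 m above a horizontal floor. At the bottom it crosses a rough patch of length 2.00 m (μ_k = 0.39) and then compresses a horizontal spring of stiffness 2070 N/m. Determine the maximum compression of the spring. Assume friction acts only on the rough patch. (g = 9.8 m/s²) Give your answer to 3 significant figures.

Initial energy: E₁ = mgh = (11.8)(9.8)(10.3) = 1191.1 J
Friction removes W_f = μ_k mg d = (0.39)(11.8)(9.8)(2.00) = 90.20 J
Energy reaching the spring: E = 1191.1 − 90.20 = 1100.9 J
At max compression ½kx² = E ⇒ x = √(2E/k) = √(2 × 1100.9/2070) = 1.031 m

x = 1.03 m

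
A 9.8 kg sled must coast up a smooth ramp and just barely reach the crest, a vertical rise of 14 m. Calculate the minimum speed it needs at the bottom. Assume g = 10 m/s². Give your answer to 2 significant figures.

At the top it is momentarily at rest, so all KE converts to PE: ½mv² = mgh
v = √(2gh) = √(2 × 10 × 14) = 16.73 m/s

v = 17 m/s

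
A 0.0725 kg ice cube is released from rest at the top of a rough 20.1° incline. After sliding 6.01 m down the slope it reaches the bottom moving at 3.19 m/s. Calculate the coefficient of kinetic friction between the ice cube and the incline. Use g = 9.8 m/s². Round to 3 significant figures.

Energy balance down the incline: mg L sinθ − ½mv² = μ_k (mg cosθ) L
mgL sinθ = 1.4675 J; ½mv² = 0.36888 J
W_f = 1.4675 − 0.36888 = 1.099 J
μ_k = W_f/(mg cosθ · L) = 1.099/(0.6672 × 6.01) = 0.2740

μ_k = 0.274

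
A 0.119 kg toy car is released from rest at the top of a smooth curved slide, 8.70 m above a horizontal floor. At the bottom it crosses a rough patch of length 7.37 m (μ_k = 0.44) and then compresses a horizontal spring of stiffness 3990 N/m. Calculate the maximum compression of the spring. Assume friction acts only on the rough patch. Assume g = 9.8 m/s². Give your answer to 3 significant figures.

x = 0.0565 m

Initial energy: E₁ = mgh = (0.119)(9.8)(8.70) = 10.146 J
Friction removes W_f = μ_k mg d = (0.44)(0.119)(9.8)(7.37) = 3.782 J
Energy reaching the spring: E = 10.146 − 3.782 = 6.3642 J
At max compression ½kx² = E ⇒ x = √(2E/k) = √(2 × 6.3642/3990) = 0.05648 m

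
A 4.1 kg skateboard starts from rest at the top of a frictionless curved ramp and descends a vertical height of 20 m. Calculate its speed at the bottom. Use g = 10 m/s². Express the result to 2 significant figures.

Equating total energy at the two states: mgh = ½mv²
The mass cancels from both sides.
v = √(2gh) = √(2 × 10 × 20) = √400.00 = 20.00 m/s

v = 20 m/s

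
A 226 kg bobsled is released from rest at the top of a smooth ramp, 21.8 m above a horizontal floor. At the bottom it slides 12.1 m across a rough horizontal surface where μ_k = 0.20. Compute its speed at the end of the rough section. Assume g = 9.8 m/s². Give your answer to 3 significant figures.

v = 19.5 m/s

Energy at the top = energy at the end + work done against friction:
mgh = ½mv² + μ_k m g d
W_f = μ_k mg d = (0.20)(226)(9.8)(12.1) = 5360 J
½mv² = mgh − W_f = 48283 − 5360 = 42923 J
v = √(2 × 42923/226) = 19.49 m/s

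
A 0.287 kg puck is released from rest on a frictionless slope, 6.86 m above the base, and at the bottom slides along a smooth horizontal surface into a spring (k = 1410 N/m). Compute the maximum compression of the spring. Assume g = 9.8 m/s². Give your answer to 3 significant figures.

x = 0.165 m

Gravitational PE at the top equals spring PE at max compression: mgh = ½kx²
x = √(2mgh/k) = √(2 × 0.287 × 9.8 × 6.86 / 1410) = 0.1654 m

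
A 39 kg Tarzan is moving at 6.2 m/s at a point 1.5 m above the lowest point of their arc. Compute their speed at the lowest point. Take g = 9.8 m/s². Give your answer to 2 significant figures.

Energy conservation between the two points: ½mv₀² + mgh = ½mv²
v² = v₀² + 2gh = (6.2)² + 2(9.8)(1.5) = 67.840
v = √67.840 = 8.237 m/s

v = 8.2 m/s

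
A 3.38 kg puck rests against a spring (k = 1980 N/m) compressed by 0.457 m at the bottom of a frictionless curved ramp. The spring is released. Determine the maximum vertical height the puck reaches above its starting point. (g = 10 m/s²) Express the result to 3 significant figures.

At maximum height the puck is at rest, so ½kx² = mgh
h = kx²/(2mg) = (1980)(0.457)²/(2 × 3.38 × 10) = 6.117 m

h = 6.12 m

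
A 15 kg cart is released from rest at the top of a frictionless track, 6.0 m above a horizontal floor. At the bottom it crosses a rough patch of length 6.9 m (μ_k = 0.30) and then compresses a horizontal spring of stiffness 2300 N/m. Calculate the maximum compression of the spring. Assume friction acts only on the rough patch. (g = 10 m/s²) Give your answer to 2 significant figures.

x = 0.72 m

Initial energy: E₁ = mgh = (15)(10)(6.0) = 900.00 J
Friction removes W_f = μ_k mg d = (0.30)(15)(10)(6.9) = 310.5 J
Energy reaching the spring: E = 900.00 − 310.5 = 589.50 J
At max compression ½kx² = E ⇒ x = √(2E/k) = √(2 × 589.50/2300) = 0.7160 m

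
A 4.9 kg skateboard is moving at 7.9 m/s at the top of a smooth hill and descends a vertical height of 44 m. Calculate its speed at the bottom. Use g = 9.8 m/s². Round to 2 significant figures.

v = 30 m/s

Mechanical energy is conserved (no friction): ½mv₀² + mgh = ½mv²
The mass cancels from both sides.
v² = v₀² + 2gh = (7.9)² + 2(9.8)(44) = 924.81
v = √924.81 = 30.41 m/s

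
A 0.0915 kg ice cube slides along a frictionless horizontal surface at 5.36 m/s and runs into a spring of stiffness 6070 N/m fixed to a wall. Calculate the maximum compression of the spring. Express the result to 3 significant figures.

x = 0.0208 m

Conservation of energy between contact and max compression: ½mv² = ½kx²
x = v√(m/k) = 5.36 × √(0.0915/6070) = 0.02081 m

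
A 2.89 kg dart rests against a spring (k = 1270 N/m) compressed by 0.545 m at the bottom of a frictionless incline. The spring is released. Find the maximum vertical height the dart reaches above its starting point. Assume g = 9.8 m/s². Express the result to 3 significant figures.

h = 6.66 m

All spring PE becomes gravitational PE at the highest point: ½kx² = mgh
h = kx²/(2mg) = (1270)(0.545)²/(2 × 2.89 × 9.8) = 6.660 m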